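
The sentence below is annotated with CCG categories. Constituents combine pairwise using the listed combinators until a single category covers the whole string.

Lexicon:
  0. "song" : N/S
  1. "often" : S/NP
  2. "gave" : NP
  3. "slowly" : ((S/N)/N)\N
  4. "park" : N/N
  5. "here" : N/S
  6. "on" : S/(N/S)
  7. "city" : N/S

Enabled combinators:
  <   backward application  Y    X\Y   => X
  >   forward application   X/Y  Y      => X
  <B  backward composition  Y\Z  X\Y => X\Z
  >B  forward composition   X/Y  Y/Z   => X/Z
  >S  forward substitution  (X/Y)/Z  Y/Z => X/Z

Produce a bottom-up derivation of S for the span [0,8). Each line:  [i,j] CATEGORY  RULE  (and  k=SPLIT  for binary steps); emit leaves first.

[0,8] S   >
  [0,5] S/N   >S
    [0,4] (S/N)/N   <
      [0,3] N   >
        [0,1] "song" : N/S
        [1,3] S   >
          [1,2] "often" : S/NP
          [2,3] "gave" : NP
      [3,4] "slowly" : ((S/N)/N)\N
    [4,5] "park" : N/N
  [5,8] N   >
    [5,6] "here" : N/S
    [6,8] S   >
      [6,7] "on" : S/(N/S)
      [7,8] "city" : N/S

[0,1] N/S  lex  "song"
[1,2] S/NP  lex  "often"
[2,3] NP  lex  "gave"
[1,3] S  >  k=2
[0,3] N  >  k=1
[3,4] ((S/N)/N)\N  lex  "slowly"
[0,4] (S/N)/N  <  k=3
[4,5] N/N  lex  "park"
[0,5] S/N  >S  k=4
[5,6] N/S  lex  "here"
[6,7] S/(N/S)  lex  "on"
[7,8] N/S  lex  "city"
[6,8] S  >  k=7
[5,8] N  >  k=6
[0,8] S  >  k=5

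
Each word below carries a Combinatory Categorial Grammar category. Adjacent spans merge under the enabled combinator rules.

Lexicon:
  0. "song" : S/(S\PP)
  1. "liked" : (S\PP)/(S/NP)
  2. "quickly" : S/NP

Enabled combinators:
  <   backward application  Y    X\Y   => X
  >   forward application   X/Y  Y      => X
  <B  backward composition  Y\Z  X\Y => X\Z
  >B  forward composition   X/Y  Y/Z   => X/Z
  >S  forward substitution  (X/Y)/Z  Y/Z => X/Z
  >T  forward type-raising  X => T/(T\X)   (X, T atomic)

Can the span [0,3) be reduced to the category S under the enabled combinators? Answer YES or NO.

YES

[0,3] S   >
  [0,1] "song" : S/(S\PP)
  [1,3] S\PP   >
    [1,2] "liked" : (S\PP)/(S/NP)
    [2,3] "quickly" : S/NP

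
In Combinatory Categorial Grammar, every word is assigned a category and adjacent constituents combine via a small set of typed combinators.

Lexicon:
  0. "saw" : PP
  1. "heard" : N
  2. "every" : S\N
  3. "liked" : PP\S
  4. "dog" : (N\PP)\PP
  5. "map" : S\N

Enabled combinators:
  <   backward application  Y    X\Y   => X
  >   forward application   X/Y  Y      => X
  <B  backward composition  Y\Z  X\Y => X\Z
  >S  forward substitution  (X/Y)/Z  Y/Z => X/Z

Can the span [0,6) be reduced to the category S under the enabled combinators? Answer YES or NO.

[0,6] S   <
  [0,1] "saw" : PP
  [1,6] S\PP   <B
    [1,5] N\PP   <
      [1,4] PP   <
        [1,3] S   <
          [1,2] "heard" : N
          [2,3] "every" : S\N
        [3,4] "liked" : PP\S
      [4,5] "dog" : (N\PP)\PP
    [5,6] "map" : S\N

YES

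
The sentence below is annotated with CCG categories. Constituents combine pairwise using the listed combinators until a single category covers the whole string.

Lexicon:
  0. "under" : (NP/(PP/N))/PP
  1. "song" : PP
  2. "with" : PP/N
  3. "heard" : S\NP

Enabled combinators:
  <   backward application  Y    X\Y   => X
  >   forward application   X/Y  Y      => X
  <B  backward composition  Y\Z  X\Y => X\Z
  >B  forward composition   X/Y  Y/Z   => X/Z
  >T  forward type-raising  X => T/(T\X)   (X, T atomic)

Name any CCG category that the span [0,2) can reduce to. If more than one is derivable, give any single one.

[0,4] S   <
  [0,3] NP   >
    [0,2] NP/(PP/N)   >
      [0,1] "under" : (NP/(PP/N))/PP
      [1,2] "song" : PP
    [2,3] "with" : PP/N
  [3,4] "heard" : S\NP

NP/(PP/N)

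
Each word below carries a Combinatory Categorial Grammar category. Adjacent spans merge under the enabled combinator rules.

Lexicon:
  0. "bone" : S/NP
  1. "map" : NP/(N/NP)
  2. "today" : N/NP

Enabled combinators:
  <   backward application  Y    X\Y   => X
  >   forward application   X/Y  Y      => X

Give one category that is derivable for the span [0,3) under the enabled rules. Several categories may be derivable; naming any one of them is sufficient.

[0,3] S   >
  [0,1] "bone" : S/NP
  [1,3] NP   >
    [1,2] "map" : NP/(N/NP)
    [2,3] "today" : N/NP

S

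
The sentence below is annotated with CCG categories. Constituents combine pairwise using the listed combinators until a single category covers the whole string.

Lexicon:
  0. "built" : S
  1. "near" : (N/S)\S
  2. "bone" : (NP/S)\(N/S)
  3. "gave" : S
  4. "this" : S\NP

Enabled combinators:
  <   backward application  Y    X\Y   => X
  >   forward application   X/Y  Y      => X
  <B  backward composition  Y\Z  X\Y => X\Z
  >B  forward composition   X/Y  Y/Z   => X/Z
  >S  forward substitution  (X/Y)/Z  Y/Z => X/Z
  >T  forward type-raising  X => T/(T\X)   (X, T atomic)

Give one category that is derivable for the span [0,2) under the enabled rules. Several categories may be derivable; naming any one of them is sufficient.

[0,5] S   <
  [0,4] NP   >
    [0,3] NP/S   <
      [0,2] N/S   <
        [0,1] "built" : S
        [1,2] "near" : (N/S)\S
      [2,3] "bone" : (NP/S)\(N/S)
    [3,4] "gave" : S
  [4,5] "this" : S\NP

N/S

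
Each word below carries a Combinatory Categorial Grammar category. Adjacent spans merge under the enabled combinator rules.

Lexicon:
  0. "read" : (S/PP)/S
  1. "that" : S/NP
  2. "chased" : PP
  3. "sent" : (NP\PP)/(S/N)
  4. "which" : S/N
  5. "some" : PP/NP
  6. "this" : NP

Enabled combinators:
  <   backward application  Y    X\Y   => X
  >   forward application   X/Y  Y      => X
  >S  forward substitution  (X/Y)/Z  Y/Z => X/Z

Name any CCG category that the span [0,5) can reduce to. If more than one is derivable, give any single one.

[0,7] S   >
  [0,5] S/PP   >
    [0,1] "read" : (S/PP)/S
    [1,5] S   >
      [1,2] "that" : S/NP
      [2,5] NP   <
        [2,3] "chased" : PP
        [3,5] NP\PP   >
          [3,4] "sent" : (NP\PP)/(S/N)
          [4,5] "which" : S/N
  [5,7] PP   >
    [5,6] "some" : PP/NP
    [6,7] "this" : NP

S/PP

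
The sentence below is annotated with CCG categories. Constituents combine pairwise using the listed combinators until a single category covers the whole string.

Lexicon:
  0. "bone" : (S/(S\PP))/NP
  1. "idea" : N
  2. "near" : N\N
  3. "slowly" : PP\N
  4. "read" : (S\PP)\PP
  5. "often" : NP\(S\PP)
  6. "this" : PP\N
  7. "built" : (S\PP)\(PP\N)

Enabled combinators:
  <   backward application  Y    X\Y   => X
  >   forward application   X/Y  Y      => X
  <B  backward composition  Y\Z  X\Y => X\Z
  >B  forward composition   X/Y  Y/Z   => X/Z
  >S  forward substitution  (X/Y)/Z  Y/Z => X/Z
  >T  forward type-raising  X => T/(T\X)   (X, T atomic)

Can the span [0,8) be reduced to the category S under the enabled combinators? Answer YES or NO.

[0,8] S   >
  [0,6] S/(S\PP)   >
    [0,1] "bone" : (S/(S\PP))/NP
    [1,6] NP   <
      [1,4] PP   <
        [1,2] "idea" : N
        [2,4] PP\N   <B
          [2,3] "near" : N\N
          [3,4] "slowly" : PP\N
      [4,6] NP\PP   <B
        [4,5] "read" : (S\PP)\PP
        [5,6] "often" : NP\(S\PP)
  [6,8] S\PP   <
    [6,7] "this" : PP\N
    [7,8] "built" : (S\PP)\(PP\N)

YES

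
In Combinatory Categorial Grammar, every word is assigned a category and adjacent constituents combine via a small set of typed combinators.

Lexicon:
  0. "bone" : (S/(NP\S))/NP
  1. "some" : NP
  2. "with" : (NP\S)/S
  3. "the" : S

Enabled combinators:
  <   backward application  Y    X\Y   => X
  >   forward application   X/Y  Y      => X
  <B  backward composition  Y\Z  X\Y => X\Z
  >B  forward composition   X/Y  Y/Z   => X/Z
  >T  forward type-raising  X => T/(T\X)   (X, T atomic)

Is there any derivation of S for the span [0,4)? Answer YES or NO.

[0,4] S   >
  [0,2] S/(NP\S)   >
    [0,1] "bone" : (S/(NP\S))/NP
    [1,2] "some" : NP
  [2,4] NP\S   >
    [2,3] "with" : (NP\S)/S
    [3,4] "the" : S

YES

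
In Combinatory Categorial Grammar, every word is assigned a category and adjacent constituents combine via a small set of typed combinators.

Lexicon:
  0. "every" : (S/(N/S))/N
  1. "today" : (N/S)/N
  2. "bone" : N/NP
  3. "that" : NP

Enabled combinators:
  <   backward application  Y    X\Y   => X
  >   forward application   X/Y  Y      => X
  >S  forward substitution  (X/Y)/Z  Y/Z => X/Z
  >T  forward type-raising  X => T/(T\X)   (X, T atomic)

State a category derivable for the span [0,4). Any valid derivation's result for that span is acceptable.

S

[0,4] S   >
  [0,2] S/N   >S
    [0,1] "every" : (S/(N/S))/N
    [1,2] "today" : (N/S)/N
  [2,4] N   >
    [2,3] "bone" : N/NP
    [3,4] "that" : NP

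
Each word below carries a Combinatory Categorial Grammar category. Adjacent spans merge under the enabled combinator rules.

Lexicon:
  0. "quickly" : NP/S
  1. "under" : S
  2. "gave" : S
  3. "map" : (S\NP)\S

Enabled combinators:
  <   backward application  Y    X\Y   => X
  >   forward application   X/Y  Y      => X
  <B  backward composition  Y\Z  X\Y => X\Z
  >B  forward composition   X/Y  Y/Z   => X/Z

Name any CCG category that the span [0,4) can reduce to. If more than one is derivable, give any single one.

S

[0,4] S   <
  [0,2] NP   >
    [0,1] "quickly" : NP/S
    [1,2] "under" : S
  [2,4] S\NP   <
    [2,3] "gave" : S
    [3,4] "map" : (S\NP)\S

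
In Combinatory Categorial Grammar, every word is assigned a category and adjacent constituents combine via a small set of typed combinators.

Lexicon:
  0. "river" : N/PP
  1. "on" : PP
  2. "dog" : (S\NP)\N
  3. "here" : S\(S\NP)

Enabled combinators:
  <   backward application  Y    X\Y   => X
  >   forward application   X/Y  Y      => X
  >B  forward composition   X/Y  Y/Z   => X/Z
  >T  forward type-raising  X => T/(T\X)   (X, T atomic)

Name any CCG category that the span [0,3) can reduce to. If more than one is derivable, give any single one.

S\NP

[0,4] S   <
  [0,3] S\NP   <
    [0,2] N   >
      [0,1] "river" : N/PP
      [1,2] "on" : PP
    [2,3] "dog" : (S\NP)\N
  [3,4] "here" : S\(S\NP)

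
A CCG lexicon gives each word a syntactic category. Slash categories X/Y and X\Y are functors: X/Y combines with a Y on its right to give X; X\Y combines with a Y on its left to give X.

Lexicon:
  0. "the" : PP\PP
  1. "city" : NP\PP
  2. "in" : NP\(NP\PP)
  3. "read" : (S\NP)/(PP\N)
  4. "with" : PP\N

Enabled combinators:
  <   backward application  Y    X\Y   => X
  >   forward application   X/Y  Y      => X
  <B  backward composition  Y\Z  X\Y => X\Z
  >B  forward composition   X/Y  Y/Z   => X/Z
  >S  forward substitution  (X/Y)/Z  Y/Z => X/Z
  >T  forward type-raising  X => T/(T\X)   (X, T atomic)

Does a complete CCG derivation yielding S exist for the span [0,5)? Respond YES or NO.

YES

[0,5] S   <
  [0,3] NP   <
    [0,2] NP\PP   <B
      [0,1] "the" : PP\PP
      [1,2] "city" : NP\PP
    [2,3] "in" : NP\(NP\PP)
  [3,5] S\NP   >
    [3,4] "read" : (S\NP)/(PP\N)
    [4,5] "with" : PP\N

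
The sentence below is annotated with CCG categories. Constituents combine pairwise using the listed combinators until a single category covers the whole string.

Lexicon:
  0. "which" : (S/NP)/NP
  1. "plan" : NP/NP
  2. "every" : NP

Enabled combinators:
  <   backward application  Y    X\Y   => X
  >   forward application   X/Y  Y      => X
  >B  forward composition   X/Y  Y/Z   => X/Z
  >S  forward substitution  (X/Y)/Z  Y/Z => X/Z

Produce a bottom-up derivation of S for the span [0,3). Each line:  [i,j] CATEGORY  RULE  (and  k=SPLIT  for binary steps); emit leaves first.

[0,3] S   >
  [0,2] S/NP   >S
    [0,1] "which" : (S/NP)/NP
    [1,2] "plan" : NP/NP
  [2,3] "every" : NP

[0,1] (S/NP)/NP  lex  "which"
[1,2] NP/NP  lex  "plan"
[0,2] S/NP  >S  k=1
[2,3] NP  lex  "every"
[0,3] S  >  k=2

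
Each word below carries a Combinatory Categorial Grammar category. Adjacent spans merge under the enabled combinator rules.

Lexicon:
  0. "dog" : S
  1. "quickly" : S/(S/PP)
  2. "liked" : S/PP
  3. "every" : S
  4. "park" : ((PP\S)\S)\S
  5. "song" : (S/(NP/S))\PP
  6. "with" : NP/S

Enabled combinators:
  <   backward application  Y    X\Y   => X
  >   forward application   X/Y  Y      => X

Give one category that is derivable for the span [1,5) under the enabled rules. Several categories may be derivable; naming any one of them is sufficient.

PP\S

[0,7] S   >
  [0,6] S/(NP/S)   <
    [0,5] PP   <
      [0,1] "dog" : S
      [1,5] PP\S   <
        [1,3] S   >
          [1,2] "quickly" : S/(S/PP)
          [2,3] "liked" : S/PP
        [3,5] (PP\S)\S   <
          [3,4] "every" : S
          [4,5] "park" : ((PP\S)\S)\S
    [5,6] "song" : (S/(NP/S))\PP
  [6,7] "with" : NP/S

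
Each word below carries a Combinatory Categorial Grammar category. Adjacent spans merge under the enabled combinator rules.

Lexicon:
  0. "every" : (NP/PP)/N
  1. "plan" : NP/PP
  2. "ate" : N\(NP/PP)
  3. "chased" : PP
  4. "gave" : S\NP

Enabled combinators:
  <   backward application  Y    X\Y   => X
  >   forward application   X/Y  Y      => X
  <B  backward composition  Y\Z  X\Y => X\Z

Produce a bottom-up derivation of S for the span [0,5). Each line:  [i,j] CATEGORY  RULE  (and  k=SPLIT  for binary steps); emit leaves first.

[0,5] S   <
  [0,4] NP   >
    [0,3] NP/PP   >
      [0,1] "every" : (NP/PP)/N
      [1,3] N   <
        [1,2] "plan" : NP/PP
        [2,3] "ate" : N\(NP/PP)
    [3,4] "chased" : PP
  [4,5] "gave" : S\NP

[0,1] (NP/PP)/N  lex  "every"
[1,2] NP/PP  lex  "plan"
[2,3] N\(NP/PP)  lex  "ate"
[1,3] N  <  k=2
[0,3] NP/PP  >  k=1
[3,4] PP  lex  "chased"
[0,4] NP  >  k=3
[4,5] S\NP  lex  "gave"
[0,5] S  <  k=4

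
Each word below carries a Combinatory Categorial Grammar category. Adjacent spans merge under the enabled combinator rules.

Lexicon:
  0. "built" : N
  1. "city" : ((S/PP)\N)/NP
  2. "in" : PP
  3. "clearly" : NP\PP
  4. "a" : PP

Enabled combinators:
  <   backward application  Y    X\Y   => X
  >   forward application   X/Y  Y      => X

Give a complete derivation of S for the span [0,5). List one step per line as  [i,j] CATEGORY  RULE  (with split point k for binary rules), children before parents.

[0,1] N  lex  "built"
[1,2] ((S/PP)\N)/NP  lex  "city"
[2,3] PP  lex  "in"
[3,4] NP\PP  lex  "clearly"
[2,4] NP  <  k=3
[1,4] (S/PP)\N  >  k=2
[0,4] S/PP  <  k=1
[4,5] PP  lex  "a"
[0,5] S  >  k=4

[0,5] S   >
  [0,4] S/PP   <
    [0,1] "built" : N
    [1,4] (S/PP)\N   >
      [1,2] "city" : ((S/PP)\N)/NP
      [2,4] NP   <
        [2,3] "in" : PP
        [3,4] "clearly" : NP\PP
  [4,5] "a" : PP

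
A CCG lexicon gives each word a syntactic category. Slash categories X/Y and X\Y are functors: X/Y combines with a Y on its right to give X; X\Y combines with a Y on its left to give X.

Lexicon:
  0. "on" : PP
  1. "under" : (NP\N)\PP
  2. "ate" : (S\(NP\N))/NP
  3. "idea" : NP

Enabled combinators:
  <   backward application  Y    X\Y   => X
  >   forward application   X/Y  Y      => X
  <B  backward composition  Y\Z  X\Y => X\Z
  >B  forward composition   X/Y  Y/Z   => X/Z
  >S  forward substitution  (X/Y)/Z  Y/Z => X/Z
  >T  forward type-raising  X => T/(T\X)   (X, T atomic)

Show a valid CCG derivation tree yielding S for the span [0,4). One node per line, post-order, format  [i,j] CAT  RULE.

[0,4] S   <
  [0,1] "on" : PP
  [1,4] S\PP   <B
    [1,2] "under" : (NP\N)\PP
    [2,4] S\(NP\N)   >
      [2,3] "ate" : (S\(NP\N))/NP
      [3,4] "idea" : NP

[0,1] PP  lex  "on"
[1,2] (NP\N)\PP  lex  "under"
[2,3] (S\(NP\N))/NP  lex  "ate"
[3,4] NP  lex  "idea"
[2,4] S\(NP\N)  >  k=3
[1,4] S\PP  <B  k=2
[0,4] S  <  k=1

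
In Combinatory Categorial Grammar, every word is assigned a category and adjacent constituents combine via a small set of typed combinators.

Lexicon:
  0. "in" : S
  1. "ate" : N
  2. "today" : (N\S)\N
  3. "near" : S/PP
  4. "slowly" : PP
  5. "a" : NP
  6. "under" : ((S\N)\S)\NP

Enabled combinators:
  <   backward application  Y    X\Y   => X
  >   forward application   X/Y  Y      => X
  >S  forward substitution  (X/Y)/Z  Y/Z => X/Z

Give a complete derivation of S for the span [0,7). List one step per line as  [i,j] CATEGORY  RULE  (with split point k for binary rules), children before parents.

[0,7] S   <
  [0,3] N   <
    [0,1] "in" : S
    [1,3] N\S   <
      [1,2] "ate" : N
      [2,3] "today" : (N\S)\N
  [3,7] S\N   <
    [3,5] S   >
      [3,4] "near" : S/PP
      [4,5] "slowly" : PP
    [5,7] (S\N)\S   <
      [5,6] "a" : NP
      [6,7] "under" : ((S\N)\S)\NP

[0,1] S  lex  "in"
[1,2] N  lex  "ate"
[2,3] (N\S)\N  lex  "today"
[1,3] N\S  <  k=2
[0,3] N  <  k=1
[3,4] S/PP  lex  "near"
[4,5] PP  lex  "slowly"
[3,5] S  >  k=4
[5,6] NP  lex  "a"
[6,7] ((S\N)\S)\NP  lex  "under"
[5,7] (S\N)\S  <  k=6
[3,7] S\N  <  k=5
[0,7] S  <  k=3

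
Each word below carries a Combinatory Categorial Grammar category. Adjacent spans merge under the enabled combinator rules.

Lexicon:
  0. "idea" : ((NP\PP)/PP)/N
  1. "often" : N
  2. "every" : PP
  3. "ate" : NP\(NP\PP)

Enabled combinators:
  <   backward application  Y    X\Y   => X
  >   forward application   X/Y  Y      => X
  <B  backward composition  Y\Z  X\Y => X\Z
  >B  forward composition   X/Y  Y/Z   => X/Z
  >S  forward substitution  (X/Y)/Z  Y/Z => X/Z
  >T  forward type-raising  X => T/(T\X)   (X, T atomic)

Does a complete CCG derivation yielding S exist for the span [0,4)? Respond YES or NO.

((NP\PP)/PP)/N N PP NP\(NP\PP)
CKY chart[0,4] = {N/(N\NP), NP, NP/(NP\NP), PP/(PP\NP), S/(S\NP)}; S ∉ chart

NO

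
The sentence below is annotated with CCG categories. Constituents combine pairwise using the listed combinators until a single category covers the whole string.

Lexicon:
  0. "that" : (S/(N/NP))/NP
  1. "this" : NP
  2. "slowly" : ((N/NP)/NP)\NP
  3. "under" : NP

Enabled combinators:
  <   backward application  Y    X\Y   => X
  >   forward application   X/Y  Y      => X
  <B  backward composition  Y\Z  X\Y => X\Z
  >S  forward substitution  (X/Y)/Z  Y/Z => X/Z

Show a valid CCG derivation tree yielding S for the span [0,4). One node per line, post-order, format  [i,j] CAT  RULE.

[0,4] S   >
  [0,3] S/NP   >S
    [0,1] "that" : (S/(N/NP))/NP
    [1,3] (N/NP)/NP   <
      [1,2] "this" : NP
      [2,3] "slowly" : ((N/NP)/NP)\NP
  [3,4] "under" : NP

[0,1] (S/(N/NP))/NP  lex  "that"
[1,2] NP  lex  "this"
[2,3] ((N/NP)/NP)\NP  lex  "slowly"
[1,3] (N/NP)/NP  <  k=2
[0,3] S/NP  >S  k=1
[3,4] NP  lex  "under"
[0,4] S  >  k=3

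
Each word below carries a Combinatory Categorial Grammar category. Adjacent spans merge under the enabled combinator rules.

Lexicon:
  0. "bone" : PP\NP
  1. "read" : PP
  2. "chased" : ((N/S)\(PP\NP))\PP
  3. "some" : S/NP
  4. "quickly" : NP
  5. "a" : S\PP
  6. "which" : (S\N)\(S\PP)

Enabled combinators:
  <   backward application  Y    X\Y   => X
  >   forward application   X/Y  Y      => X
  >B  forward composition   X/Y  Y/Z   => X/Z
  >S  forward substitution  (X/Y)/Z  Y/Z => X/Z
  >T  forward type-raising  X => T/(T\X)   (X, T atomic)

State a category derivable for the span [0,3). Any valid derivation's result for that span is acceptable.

[0,7] S   <
  [0,5] N   >
    [0,4] N/NP   >B
      [0,3] N/S   <
        [0,1] "bone" : PP\NP
        [1,3] (N/S)\(PP\NP)   <
          [1,2] "read" : PP
          [2,3] "chased" : ((N/S)\(PP\NP))\PP
      [3,4] "some" : S/NP
    [4,5] "quickly" : NP
  [5,7] S\N   <
    [5,6] "a" : S\PP
    [6,7] "which" : (S\N)\(S\PP)

N/S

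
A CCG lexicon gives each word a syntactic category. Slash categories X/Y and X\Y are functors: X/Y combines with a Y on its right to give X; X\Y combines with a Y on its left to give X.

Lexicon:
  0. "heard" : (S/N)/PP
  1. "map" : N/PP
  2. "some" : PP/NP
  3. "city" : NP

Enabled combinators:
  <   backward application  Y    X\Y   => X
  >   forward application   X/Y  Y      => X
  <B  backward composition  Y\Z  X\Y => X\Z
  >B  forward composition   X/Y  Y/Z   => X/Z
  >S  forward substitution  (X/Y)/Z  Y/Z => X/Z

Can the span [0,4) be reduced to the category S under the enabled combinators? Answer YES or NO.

YES

[0,4] S   >
  [0,2] S/PP   >S
    [0,1] "heard" : (S/N)/PP
    [1,2] "map" : N/PP
  [2,4] PP   >
    [2,3] "some" : PP/NP
    [3,4] "city" : NP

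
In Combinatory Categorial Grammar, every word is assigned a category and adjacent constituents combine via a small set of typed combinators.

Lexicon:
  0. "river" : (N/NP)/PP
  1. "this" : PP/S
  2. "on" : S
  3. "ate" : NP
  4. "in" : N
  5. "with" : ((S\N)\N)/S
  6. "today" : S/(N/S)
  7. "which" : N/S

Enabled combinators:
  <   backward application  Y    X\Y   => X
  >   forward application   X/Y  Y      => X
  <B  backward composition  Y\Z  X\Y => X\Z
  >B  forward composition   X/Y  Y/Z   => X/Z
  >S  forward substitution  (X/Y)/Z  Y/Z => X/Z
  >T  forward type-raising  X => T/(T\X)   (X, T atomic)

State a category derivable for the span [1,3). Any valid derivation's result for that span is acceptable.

[0,8] S   <
  [0,4] N   >
    [0,3] N/NP   >
      [0,1] "river" : (N/NP)/PP
      [1,3] PP   >
        [1,2] "this" : PP/S
        [2,3] "on" : S
    [3,4] "ate" : NP
  [4,8] S\N   <
    [4,5] "in" : N
    [5,8] (S\N)\N   >
      [5,6] "with" : ((S\N)\N)/S
      [6,8] S   >
        [6,7] "today" : S/(N/S)
        [7,8] "which" : N/S

PP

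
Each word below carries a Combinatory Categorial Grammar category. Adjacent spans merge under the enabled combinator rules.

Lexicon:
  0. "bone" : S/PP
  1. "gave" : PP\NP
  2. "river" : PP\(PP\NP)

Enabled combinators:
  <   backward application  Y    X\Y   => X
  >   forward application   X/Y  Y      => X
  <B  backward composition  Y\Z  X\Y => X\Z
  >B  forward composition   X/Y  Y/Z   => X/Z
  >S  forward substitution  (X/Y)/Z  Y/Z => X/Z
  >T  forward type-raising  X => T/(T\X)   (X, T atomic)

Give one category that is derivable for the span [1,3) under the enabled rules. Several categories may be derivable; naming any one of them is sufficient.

PP

[0,3] S   >
  [0,1] "bone" : S/PP
  [1,3] PP   <
    [1,2] "gave" : PP\NP
    [2,3] "river" : PP\(PP\NP)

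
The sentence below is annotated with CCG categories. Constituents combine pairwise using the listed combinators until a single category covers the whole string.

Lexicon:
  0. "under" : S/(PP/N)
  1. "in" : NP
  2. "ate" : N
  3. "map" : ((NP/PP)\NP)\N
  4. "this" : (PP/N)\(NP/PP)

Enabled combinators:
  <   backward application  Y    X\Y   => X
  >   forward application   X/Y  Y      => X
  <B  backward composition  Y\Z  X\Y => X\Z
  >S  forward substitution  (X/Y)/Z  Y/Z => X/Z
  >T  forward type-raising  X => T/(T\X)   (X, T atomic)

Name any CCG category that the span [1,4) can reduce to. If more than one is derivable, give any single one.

NP/PP

[0,5] S   >
  [0,1] "under" : S/(PP/N)
  [1,5] PP/N   <
    [1,4] NP/PP   <
      [1,2] "in" : NP
      [2,4] (NP/PP)\NP   <
        [2,3] "ate" : N
        [3,4] "map" : ((NP/PP)\NP)\N
    [4,5] "this" : (PP/N)\(NP/PP)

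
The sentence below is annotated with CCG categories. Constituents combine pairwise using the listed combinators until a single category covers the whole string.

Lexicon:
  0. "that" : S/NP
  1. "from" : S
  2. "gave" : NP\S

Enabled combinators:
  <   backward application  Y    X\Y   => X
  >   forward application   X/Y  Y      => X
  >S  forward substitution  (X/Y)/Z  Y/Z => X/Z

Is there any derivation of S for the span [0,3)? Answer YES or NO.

YES

[0,3] S   >
  [0,1] "that" : S/NP
  [1,3] NP   <
    [1,2] "from" : S
    [2,3] "gave" : NP\S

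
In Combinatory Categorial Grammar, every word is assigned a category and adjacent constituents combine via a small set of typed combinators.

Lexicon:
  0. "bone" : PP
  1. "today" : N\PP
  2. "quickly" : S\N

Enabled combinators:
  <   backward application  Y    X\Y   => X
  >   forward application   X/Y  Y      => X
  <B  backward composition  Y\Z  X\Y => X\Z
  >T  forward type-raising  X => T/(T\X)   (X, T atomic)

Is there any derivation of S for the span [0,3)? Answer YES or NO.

[0,3] S   >
  [0,1] S/(S\PP)   >T
    [0,1] "bone" : PP
  [1,3] S\PP   <B
    [1,2] "today" : N\PP
    [2,3] "quickly" : S\N

YES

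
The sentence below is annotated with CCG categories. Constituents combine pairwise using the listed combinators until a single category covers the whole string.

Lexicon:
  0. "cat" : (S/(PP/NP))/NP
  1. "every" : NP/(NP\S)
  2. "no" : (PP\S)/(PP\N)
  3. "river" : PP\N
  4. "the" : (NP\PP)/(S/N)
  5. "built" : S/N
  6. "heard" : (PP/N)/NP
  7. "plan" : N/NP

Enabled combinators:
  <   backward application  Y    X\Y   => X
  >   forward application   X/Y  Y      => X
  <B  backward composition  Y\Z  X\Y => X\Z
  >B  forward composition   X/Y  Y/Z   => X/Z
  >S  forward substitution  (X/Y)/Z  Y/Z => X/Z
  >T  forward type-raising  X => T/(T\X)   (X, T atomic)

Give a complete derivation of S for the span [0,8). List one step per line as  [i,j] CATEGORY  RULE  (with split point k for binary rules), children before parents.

[0,1] (S/(PP/NP))/NP  lex  "cat"
[1,2] NP/(NP\S)  lex  "every"
[2,3] (PP\S)/(PP\N)  lex  "no"
[3,4] PP\N  lex  "river"
[2,4] PP\S  >  k=3
[4,5] (NP\PP)/(S/N)  lex  "the"
[5,6] S/N  lex  "built"
[4,6] NP\PP  >  k=5
[2,6] NP\S  <B  k=4
[1,6] NP  >  k=2
[0,6] S/(PP/NP)  >  k=1
[6,7] (PP/N)/NP  lex  "heard"
[7,8] N/NP  lex  "plan"
[6,8] PP/NP  >S  k=7
[0,8] S  >  k=6

[0,8] S   >
  [0,6] S/(PP/NP)   >
    [0,1] "cat" : (S/(PP/NP))/NP
    [1,6] NP   >
      [1,2] "every" : NP/(NP\S)
      [2,6] NP\S   <B
        [2,4] PP\S   >
          [2,3] "no" : (PP\S)/(PP\N)
          [3,4] "river" : PP\N
        [4,6] NP\PP   >
          [4,5] "the" : (NP\PP)/(S/N)
          [5,6] "built" : S/N
  [6,8] PP/NP   >S
    [6,7] "heard" : (PP/N)/NP
    [7,8] "plan" : N/NP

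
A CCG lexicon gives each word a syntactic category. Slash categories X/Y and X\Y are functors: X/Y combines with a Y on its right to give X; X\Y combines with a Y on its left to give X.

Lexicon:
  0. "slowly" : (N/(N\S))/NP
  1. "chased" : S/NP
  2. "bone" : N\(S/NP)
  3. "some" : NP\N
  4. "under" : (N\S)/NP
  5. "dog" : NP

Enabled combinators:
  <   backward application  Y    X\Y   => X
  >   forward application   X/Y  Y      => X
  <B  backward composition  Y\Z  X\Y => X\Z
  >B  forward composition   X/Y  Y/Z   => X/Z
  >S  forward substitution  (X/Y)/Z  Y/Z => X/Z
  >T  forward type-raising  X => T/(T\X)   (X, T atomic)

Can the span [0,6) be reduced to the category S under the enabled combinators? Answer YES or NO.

NO

(N/(N\S))/NP S/NP N\(S/NP) NP\N (N\S)/NP NP
CKY chart[0,6] = {N, N/(NP\NP), N/(N\N), NP/(NP\N), PP/(PP\N), S/(S\N)}; S ∉ chart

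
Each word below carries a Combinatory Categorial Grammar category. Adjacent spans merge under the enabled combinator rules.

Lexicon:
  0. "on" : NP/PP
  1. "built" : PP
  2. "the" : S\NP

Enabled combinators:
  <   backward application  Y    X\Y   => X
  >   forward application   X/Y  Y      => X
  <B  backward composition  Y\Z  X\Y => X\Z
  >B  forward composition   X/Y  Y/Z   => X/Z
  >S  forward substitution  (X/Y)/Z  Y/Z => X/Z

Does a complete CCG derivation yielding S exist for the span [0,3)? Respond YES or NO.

[0,3] S   <
  [0,2] NP   >
    [0,1] "on" : NP/PP
    [1,2] "built" : PP
  [2,3] "the" : S\NP

YES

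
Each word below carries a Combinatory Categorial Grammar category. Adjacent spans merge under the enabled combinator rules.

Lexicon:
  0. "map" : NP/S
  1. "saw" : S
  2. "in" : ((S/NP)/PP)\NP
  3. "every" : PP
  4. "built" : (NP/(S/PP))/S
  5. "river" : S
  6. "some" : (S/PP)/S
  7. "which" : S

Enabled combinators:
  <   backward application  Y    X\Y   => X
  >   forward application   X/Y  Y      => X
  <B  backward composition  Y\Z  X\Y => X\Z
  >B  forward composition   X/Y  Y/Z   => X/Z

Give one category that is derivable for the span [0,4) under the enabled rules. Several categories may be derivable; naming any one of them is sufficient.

S/NP

[0,8] S   >
  [0,4] S/NP   >
    [0,3] (S/NP)/PP   <
      [0,2] NP   >
        [0,1] "map" : NP/S
        [1,2] "saw" : S
      [2,3] "in" : ((S/NP)/PP)\NP
    [3,4] "every" : PP
  [4,8] NP   >
    [4,6] NP/(S/PP)   >
      [4,5] "built" : (NP/(S/PP))/S
      [5,6] "river" : S
    [6,8] S/PP   >
      [6,7] "some" : (S/PP)/S
      [7,8] "which" : S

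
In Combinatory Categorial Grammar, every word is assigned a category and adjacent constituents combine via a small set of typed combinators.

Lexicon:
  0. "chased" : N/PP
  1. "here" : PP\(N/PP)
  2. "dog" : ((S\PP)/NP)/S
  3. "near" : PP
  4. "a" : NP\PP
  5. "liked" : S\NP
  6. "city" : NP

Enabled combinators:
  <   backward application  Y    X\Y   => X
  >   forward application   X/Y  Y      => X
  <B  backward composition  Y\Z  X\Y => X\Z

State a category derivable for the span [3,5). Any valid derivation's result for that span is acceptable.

[0,7] S   <
  [0,2] PP   <
    [0,1] "chased" : N/PP
    [1,2] "here" : PP\(N/PP)
  [2,7] S\PP   >
    [2,6] (S\PP)/NP   >
      [2,3] "dog" : ((S\PP)/NP)/S
      [3,6] S   <
        [3,5] NP   <
          [3,4] "near" : PP
          [4,5] "a" : NP\PP
        [5,6] "liked" : S\NP
    [6,7] "city" : NP

NP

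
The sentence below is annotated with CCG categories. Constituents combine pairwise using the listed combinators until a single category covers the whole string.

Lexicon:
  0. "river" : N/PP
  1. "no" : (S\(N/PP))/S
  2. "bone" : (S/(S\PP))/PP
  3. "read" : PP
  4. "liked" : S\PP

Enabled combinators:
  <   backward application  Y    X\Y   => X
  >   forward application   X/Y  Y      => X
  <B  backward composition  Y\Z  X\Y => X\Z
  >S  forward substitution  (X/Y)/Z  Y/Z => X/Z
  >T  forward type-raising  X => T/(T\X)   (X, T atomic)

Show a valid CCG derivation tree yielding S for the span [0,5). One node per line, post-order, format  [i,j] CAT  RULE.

[0,5] S   <
  [0,1] "river" : N/PP
  [1,5] S\(N/PP)   >
    [1,2] "no" : (S\(N/PP))/S
    [2,5] S   >
      [2,4] S/(S\PP)   >
        [2,3] "bone" : (S/(S\PP))/PP
        [3,4] "read" : PP
      [4,5] "liked" : S\PP

[0,1] N/PP  lex  "river"
[1,2] (S\(N/PP))/S  lex  "no"
[2,3] (S/(S\PP))/PP  lex  "bone"
[3,4] PP  lex  "read"
[2,4] S/(S\PP)  >  k=3
[4,5] S\PP  lex  "liked"
[2,5] S  >  k=4
[1,5] S\(N/PP)  >  k=2
[0,5] S  <  k=1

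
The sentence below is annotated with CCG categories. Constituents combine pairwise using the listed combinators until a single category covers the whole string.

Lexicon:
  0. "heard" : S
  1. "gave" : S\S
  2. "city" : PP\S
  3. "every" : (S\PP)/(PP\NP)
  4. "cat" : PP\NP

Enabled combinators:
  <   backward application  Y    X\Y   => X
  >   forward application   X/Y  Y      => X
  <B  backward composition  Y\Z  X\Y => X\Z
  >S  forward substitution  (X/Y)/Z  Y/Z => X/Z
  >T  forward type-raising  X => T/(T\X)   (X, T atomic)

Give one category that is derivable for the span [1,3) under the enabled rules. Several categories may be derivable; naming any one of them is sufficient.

[0,5] S   <
  [0,3] PP   <
    [0,1] "heard" : S
    [1,3] PP\S   <B
      [1,2] "gave" : S\S
      [2,3] "city" : PP\S
  [3,5] S\PP   >
    [3,4] "every" : (S\PP)/(PP\NP)
    [4,5] "cat" : PP\NP

PP\S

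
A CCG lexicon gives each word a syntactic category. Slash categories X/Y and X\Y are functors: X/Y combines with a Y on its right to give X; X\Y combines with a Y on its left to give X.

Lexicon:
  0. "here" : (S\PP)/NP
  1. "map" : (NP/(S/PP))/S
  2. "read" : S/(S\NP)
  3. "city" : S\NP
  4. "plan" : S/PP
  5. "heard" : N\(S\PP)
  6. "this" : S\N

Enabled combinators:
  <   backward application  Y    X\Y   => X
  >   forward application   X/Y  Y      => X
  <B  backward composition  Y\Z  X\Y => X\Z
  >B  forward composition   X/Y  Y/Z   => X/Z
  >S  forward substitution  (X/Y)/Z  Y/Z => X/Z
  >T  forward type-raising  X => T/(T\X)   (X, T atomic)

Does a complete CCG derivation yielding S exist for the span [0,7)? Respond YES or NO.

YES

[0,7] S   <
  [0,6] N   <
    [0,5] S\PP   >
      [0,1] "here" : (S\PP)/NP
      [1,5] NP   >
        [1,4] NP/(S/PP)   >
          [1,2] "map" : (NP/(S/PP))/S
          [2,4] S   >
            [2,3] "read" : S/(S\NP)
            [3,4] "city" : S\NP
        [4,5] "plan" : S/PP
    [5,6] "heard" : N\(S\PP)
  [6,7] "this" : S\N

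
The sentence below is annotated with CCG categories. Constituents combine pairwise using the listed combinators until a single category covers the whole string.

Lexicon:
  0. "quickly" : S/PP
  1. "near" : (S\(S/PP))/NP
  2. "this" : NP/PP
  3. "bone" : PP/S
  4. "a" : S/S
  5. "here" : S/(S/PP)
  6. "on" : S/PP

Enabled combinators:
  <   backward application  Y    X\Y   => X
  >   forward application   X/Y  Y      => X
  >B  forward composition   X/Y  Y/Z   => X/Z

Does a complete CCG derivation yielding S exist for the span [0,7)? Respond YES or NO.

YES

[0,7] S   <
  [0,1] "quickly" : S/PP
  [1,7] S\(S/PP)   >
    [1,2] "near" : (S\(S/PP))/NP
    [2,7] NP   >
      [2,5] NP/S   >B
        [2,4] NP/S   >B
          [2,3] "this" : NP/PP
          [3,4] "bone" : PP/S
        [4,5] "a" : S/S
      [5,7] S   >
        [5,6] "here" : S/(S/PP)
        [6,7] "on" : S/PP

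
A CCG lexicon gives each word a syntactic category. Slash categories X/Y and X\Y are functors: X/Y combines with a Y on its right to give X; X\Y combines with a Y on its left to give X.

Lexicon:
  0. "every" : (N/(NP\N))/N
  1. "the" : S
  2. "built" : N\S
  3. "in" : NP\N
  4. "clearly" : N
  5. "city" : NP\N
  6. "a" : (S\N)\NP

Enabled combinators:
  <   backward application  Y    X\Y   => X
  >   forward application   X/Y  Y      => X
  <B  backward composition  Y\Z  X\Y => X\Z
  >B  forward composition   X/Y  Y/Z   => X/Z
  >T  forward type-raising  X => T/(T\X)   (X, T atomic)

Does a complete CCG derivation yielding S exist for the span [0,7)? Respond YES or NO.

[0,7] S   <
  [0,4] N   >
    [0,3] N/(NP\N)   >
      [0,1] "every" : (N/(NP\N))/N
      [1,3] N   <
        [1,2] "the" : S
        [2,3] "built" : N\S
    [3,4] "in" : NP\N
  [4,7] S\N   <
    [4,6] NP   <
      [4,5] "clearly" : N
      [5,6] "city" : NP\N
    [6,7] "a" : (S\N)\NP

YES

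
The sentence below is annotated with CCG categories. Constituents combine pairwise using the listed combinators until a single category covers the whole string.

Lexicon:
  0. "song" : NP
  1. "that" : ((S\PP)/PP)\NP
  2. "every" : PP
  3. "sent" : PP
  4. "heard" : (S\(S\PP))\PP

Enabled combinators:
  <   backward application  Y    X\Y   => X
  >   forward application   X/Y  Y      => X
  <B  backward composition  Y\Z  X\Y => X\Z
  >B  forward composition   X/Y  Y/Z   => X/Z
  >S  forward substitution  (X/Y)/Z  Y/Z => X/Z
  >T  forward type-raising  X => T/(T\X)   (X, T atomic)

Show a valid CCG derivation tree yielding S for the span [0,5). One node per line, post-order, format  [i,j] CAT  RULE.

[0,1] NP  lex  "song"
[1,2] ((S\PP)/PP)\NP  lex  "that"
[0,2] (S\PP)/PP  <  k=1
[2,3] PP  lex  "every"
[0,3] S\PP  >  k=2
[3,4] PP  lex  "sent"
[4,5] (S\(S\PP))\PP  lex  "heard"
[3,5] S\(S\PP)  <  k=4
[0,5] S  <  k=3

[0,5] S   <
  [0,3] S\PP   >
    [0,2] (S\PP)/PP   <
      [0,1] "song" : NP
      [1,2] "that" : ((S\PP)/PP)\NP
    [2,3] "every" : PP
  [3,5] S\(S\PP)   <
    [3,4] "sent" : PP
    [4,5] "heard" : (S\(S\PP))\PP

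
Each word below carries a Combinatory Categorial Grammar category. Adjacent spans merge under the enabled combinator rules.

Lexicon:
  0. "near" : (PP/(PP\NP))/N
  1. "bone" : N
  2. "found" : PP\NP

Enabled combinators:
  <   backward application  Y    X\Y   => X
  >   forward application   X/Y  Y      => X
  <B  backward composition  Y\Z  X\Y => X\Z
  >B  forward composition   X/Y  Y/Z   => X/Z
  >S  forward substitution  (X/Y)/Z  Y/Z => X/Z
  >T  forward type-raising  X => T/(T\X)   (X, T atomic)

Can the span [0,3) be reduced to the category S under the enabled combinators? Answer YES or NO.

(PP/(PP\NP))/N N PP\NP
CKY chart[0,3] = {N/(N\PP), NP/(NP\PP), PP, PP/(PP\PP), S/(S\PP)}; S ∉ chart

NO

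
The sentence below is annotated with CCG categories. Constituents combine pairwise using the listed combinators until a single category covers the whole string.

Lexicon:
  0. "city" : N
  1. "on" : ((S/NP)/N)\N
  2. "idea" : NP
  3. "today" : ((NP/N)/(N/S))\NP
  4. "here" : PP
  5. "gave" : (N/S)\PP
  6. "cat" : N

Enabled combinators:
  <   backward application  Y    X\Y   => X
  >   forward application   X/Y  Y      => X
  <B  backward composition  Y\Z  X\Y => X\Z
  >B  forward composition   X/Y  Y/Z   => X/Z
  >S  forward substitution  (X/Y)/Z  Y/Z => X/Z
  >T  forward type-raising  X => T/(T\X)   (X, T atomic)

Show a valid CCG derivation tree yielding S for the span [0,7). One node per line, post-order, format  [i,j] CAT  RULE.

[0,1] N  lex  "city"
[1,2] ((S/NP)/N)\N  lex  "on"
[0,2] (S/NP)/N  <  k=1
[2,3] NP  lex  "idea"
[3,4] ((NP/N)/(N/S))\NP  lex  "today"
[2,4] (NP/N)/(N/S)  <  k=3
[4,5] PP  lex  "here"
[5,6] (N/S)\PP  lex  "gave"
[4,6] N/S  <  k=5
[2,6] NP/N  >  k=4
[0,6] S/N  >S  k=2
[6,7] N  lex  "cat"
[0,7] S  >  k=6

[0,7] S   >
  [0,6] S/N   >S
    [0,2] (S/NP)/N   <
      [0,1] "city" : N
      [1,2] "on" : ((S/NP)/N)\N
    [2,6] NP/N   >
      [2,4] (NP/N)/(N/S)   <
        [2,3] "idea" : NP
        [3,4] "today" : ((NP/N)/(N/S))\NP
      [4,6] N/S   <
        [4,5] "here" : PP
        [5,6] "gave" : (N/S)\PP
  [6,7] "cat" : N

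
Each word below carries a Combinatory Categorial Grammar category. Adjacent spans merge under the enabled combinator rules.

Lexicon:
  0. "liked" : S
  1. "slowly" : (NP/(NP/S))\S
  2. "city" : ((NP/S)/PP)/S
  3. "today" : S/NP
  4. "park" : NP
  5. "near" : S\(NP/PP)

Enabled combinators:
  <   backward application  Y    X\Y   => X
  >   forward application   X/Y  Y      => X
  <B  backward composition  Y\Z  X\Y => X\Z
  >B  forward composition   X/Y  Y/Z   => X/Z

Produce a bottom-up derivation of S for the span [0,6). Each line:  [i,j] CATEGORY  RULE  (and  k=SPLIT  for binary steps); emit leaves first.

[0,1] S  lex  "liked"
[1,2] (NP/(NP/S))\S  lex  "slowly"
[0,2] NP/(NP/S)  <  k=1
[2,3] ((NP/S)/PP)/S  lex  "city"
[3,4] S/NP  lex  "today"
[4,5] NP  lex  "park"
[3,5] S  >  k=4
[2,5] (NP/S)/PP  >  k=3
[0,5] NP/PP  >B  k=2
[5,6] S\(NP/PP)  lex  "near"
[0,6] S  <  k=5

[0,6] S   <
  [0,5] NP/PP   >B
    [0,2] NP/(NP/S)   <
      [0,1] "liked" : S
      [1,2] "slowly" : (NP/(NP/S))\S
    [2,5] (NP/S)/PP   >
      [2,3] "city" : ((NP/S)/PP)/S
      [3,5] S   >
        [3,4] "today" : S/NP
        [4,5] "park" : NP
  [5,6] "near" : S\(NP/PP)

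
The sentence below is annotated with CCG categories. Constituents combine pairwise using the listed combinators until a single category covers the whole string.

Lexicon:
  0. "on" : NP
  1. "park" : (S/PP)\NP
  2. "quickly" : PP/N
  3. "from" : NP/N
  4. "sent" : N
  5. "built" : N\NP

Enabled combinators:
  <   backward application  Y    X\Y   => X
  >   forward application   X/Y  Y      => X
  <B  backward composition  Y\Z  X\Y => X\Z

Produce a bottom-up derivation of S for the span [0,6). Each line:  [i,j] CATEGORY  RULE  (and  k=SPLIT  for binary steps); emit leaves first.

[0,1] NP  lex  "on"
[1,2] (S/PP)\NP  lex  "park"
[0,2] S/PP  <  k=1
[2,3] PP/N  lex  "quickly"
[3,4] NP/N  lex  "from"
[4,5] N  lex  "sent"
[3,5] NP  >  k=4
[5,6] N\NP  lex  "built"
[3,6] N  <  k=5
[2,6] PP  >  k=3
[0,6] S  >  k=2

[0,6] S   >
  [0,2] S/PP   <
    [0,1] "on" : NP
    [1,2] "park" : (S/PP)\NP
  [2,6] PP   >
    [2,3] "quickly" : PP/N
    [3,6] N   <
      [3,5] NP   >
        [3,4] "from" : NP/N
        [4,5] "sent" : N
      [5,6] "built" : N\NP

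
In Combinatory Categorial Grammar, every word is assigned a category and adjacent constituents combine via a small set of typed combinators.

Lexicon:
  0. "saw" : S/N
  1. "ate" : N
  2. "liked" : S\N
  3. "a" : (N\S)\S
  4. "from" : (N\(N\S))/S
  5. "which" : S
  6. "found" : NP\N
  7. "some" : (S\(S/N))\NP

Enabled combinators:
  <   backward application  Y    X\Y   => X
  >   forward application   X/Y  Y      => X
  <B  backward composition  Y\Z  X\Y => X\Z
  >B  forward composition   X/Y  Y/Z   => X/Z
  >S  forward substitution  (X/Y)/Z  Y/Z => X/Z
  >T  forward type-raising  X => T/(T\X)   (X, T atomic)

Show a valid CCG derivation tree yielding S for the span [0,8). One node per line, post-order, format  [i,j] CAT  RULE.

[0,8] S   <
  [0,1] "saw" : S/N
  [1,8] S\(S/N)   <
    [1,7] NP   <
      [1,6] N   <
        [1,4] N\S   <
          [1,3] S   <
            [1,2] "ate" : N
            [2,3] "liked" : S\N
          [3,4] "a" : (N\S)\S
        [4,6] N\(N\S)   >
          [4,5] "from" : (N\(N\S))/S
          [5,6] "which" : S
      [6,7] "found" : NP\N
    [7,8] "some" : (S\(S/N))\NP

[0,1] S/N  lex  "saw"
[1,2] N  lex  "ate"
[2,3] S\N  lex  "liked"
[1,3] S  <  k=2
[3,4] (N\S)\S  lex  "a"
[1,4] N\S  <  k=3
[4,5] (N\(N\S))/S  lex  "from"
[5,6] S  lex  "which"
[4,6] N\(N\S)  >  k=5
[1,6] N  <  k=4
[6,7] NP\N  lex  "found"
[1,7] NP  <  k=6
[7,8] (S\(S/N))\NP  lex  "some"
[1,8] S\(S/N)  <  k=7
[0,8] S  <  k=1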